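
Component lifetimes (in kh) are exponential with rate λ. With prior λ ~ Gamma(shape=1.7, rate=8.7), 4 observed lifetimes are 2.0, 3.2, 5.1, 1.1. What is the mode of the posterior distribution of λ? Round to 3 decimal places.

Σ times = 11.4. Posterior: Gamma(shape = 1.7+4 = 5.7, rate = 8.7+11.4 = 20.1).
Mode = (α−1)/β = 4.7/20.1 = 0.234.
Mean = α/β = 5.7/20.1 = 0.284.
This is the posterior mode — the MAP estimate.

0.234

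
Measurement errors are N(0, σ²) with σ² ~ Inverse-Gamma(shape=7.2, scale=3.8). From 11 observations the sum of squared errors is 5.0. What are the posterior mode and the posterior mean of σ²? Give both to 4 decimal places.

Posterior: Inverse-Gamma(shape = 7.2+11/2 = 12.7, scale = 3.8+5.0/2 = 6.3).
Mode = β/(α+1) = 6.3/13.7 = 0.4599.
Mean = β/(α−1) = 6.3/11.7 = 0.5385.
The mean is pulled above the mode by the posterior's right skew.

MAP = 0.4599, posterior mean = 0.5385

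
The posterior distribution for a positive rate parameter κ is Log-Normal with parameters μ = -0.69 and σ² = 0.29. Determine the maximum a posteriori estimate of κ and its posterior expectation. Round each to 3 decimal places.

Mode = exp(μ − σ²) = exp(-0.98) = 0.375.
Mean = exp(μ + σ²/2) = exp(-0.545) = 0.580.
The mean is pulled above the mode by the posterior's right skew.

κ_MAP = 0.375, E[κ|data] = 0.580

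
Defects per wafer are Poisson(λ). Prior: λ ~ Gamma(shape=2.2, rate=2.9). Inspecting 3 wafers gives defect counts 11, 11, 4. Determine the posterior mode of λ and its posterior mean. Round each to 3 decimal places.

λ_MAP = 4.610, E[λ|data] = 4.780

Σ counts = 26. Posterior: Gamma(shape = 2.2+26 = 28.2, rate = 2.9+3 = 5.9).
Mode = (α−1)/β = 27.2/5.9 = 4.610.
Mean = α/β = 28.2/5.9 = 4.780.
Right-skewed posterior ⇒ mode < mean.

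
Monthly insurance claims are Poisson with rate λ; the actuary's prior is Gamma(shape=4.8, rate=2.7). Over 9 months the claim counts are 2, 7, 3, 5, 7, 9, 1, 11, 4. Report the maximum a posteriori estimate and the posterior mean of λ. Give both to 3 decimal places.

Σ counts = 49. Posterior: Gamma(shape = 4.8+49 = 53.8, rate = 2.7+9 = 11.7).
Mode = (α−1)/β = 52.8/11.7 = 4.513.
Mean = α/β = 53.8/11.7 = 4.598.

maximum a posteriori estimate = 4.513, posterior mean = 4.598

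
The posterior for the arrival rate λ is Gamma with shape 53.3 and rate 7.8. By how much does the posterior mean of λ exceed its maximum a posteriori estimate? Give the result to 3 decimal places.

0.128

Mode = (α−1)/β = 52.3/7.8 = 6.705.
Mean = α/β = 53.3/7.8 = 6.833.
Difference = 6.833 − 6.705 = 0.128.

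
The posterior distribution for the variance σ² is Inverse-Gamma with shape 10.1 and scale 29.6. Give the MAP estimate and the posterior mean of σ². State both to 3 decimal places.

Mode = β/(α+1) = 29.6/11.1 = 2.667.
Mean = β/(α−1) = 29.6/9.1 = 3.253.
Mean > mode: the posterior has a right tail.

MAP estimate = 2.667, posterior mean = 3.253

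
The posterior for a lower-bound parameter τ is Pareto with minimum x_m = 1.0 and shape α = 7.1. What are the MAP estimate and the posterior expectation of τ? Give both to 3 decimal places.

MAP estimate = 1.000, posterior expectation = 1.164

The Pareto density is strictly decreasing on [x_m, ∞), so the mode is x_m = 1.000.
Mean = α·x_m/(α−1) = 7.1·1.0/6.1 = 1.164.
Mean > mode: the posterior has a right tail.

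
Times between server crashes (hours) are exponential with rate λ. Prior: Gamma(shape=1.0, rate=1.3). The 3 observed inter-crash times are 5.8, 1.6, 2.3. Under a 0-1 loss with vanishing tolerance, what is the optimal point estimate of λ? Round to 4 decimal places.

Σ times = 9.7. Posterior: Gamma(shape = 1.0+3 = 4.0, rate = 1.3+9.7 = 11.0).
Mode = (α−1)/β = 3.0/11.0 = 0.2727.
Mean = α/β = 4.0/11.0 = 0.3636.
This is the posterior mode — the MAP estimate.

0.2727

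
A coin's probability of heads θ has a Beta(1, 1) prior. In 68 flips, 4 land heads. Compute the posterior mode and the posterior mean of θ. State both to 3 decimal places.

Posterior: Beta(1+4, 1+64) = Beta(5, 65).
Mode = (5−1)/(5+65−2) = 4/68 = 0.059.
With a flat prior the MAP equals the MLE, 4/68.
Mean = 5/(5+65) = 5/70 = 0.071.

MAP = 0.059, posterior mean = 0.071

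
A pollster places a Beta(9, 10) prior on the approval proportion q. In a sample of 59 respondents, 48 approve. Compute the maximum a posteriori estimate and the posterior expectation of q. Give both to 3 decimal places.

Posterior: Beta(9+48, 10+11) = Beta(57, 21).
Mode = (57−1)/(57+21−2) = 56/76 = 0.737.
Mean = 57/(57+21) = 57/78 = 0.731.

MAP = 0.737; posterior mean = 0.731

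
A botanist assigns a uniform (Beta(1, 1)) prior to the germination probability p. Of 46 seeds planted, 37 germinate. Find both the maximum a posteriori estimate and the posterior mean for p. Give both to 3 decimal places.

Posterior: Beta(1+37, 1+9) = Beta(38, 10).
Mode = (38−1)/(38+10−2) = 37/46 = 0.804.
With a flat prior the MAP equals the MLE, 37/46.
Mean = 38/(38+10) = 38/48 = 0.792.
The mean is pulled below the mode by the posterior's left skew.

MAP: 0.804. Posterior mean: 0.792.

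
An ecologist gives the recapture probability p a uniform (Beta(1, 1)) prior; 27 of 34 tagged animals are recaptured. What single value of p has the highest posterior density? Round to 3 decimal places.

Posterior: Beta(1+27, 1+7) = Beta(28, 8).
Mode = (28−1)/(28+8−2) = 27/34 = 0.794.
With a flat prior the MAP equals the MLE, 27/34.
Mean = 28/(28+8) = 28/36 = 0.778.
This is the posterior mode — the MAP estimate.

0.794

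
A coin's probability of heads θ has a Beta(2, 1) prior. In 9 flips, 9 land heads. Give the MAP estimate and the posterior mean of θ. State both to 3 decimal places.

θ_MAP = 1.000, E[θ|data] = 0.917

Posterior: Beta(2+9, 1+0) = Beta(11, 1).
Since β = 1 ≤ 1 and α > 1, the Beta density is monotone increasing on [0,1]; the mode is at 1.
Mean = 11/(11+1) = 0.917.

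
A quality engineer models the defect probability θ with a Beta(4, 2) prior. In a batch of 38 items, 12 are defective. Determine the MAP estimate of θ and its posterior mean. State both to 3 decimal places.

MAP = 0.357; posterior mean = 0.364

Posterior: Beta(4+12, 2+26) = Beta(16, 28).
Mode = (16−1)/(16+28−2) = 15/42 = 0.357.
Mean = 16/(16+28) = 16/44 = 0.364.
The posterior is right-skewed, so the mean exceeds the mode.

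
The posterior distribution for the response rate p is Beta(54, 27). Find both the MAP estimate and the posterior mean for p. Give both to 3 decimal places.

MAP estimate = 0.671, posterior mean = 0.667

Mode = (54−1)/(54+27−2) = 53/79 = 0.671.
Mean = 54/(54+27) = 54/81 = 0.667.
The mean is pulled below the mode by the posterior's left skew.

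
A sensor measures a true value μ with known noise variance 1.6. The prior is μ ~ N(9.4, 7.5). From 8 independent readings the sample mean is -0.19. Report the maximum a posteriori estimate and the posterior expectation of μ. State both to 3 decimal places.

Posterior for μ is Normal. Precision-weighted mean: (1/7.5·9.4 + 8/1.6·-0.19) / (1/7.5 + 8/1.6) = 0.059.
A Normal posterior is symmetric, so mode = mean.

MAP: 0.059. Posterior mean: 0.059.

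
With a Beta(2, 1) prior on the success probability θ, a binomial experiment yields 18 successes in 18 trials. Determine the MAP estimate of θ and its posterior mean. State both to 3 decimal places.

θ_MAP = 1.000, E[θ|data] = 0.952

Posterior: Beta(2+18, 1+0) = Beta(20, 1).
Since β = 1 ≤ 1 and α > 1, the Beta density is monotone increasing on [0,1]; the mode is at 1.
Mean = 20/(20+1) = 0.952.
The posterior is left-skewed, so the mode exceeds the mean.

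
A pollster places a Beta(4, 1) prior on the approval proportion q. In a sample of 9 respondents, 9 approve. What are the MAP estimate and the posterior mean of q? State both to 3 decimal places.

MAP: 1.000. Posterior mean: 0.929.

Posterior: Beta(4+9, 1+0) = Beta(13, 1).
Since β = 1 ≤ 1 and α > 1, the Beta density is monotone increasing on [0,1]; the mode is at 1.
Mean = 13/(13+1) = 0.929.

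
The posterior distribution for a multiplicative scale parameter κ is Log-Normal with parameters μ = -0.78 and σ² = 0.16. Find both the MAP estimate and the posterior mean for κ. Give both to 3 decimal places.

MAP = 0.391; posterior mean = 0.497

Mode = exp(μ − σ²) = exp(-0.94) = 0.391.
Mean = exp(μ + σ²/2) = exp(-0.700) = 0.497.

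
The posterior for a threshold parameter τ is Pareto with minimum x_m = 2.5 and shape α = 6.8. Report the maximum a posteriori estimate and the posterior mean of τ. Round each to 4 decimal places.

maximum a posteriori estimate = 2.5000, posterior mean = 2.9310

The Pareto density is strictly decreasing on [x_m, ∞), so the mode is x_m = 2.5000.
Mean = α·x_m/(α−1) = 6.8·2.5/5.8 = 2.9310.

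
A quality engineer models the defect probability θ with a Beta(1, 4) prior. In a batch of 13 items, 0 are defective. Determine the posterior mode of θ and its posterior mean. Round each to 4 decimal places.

Posterior: Beta(1+0, 4+13) = Beta(1, 17).
Since α = 1 ≤ 1 and β > 1, the Beta density is monotone decreasing on [0,1]; the mode is at 0.
Mean = 1/(1+17) = 0.0556.

MAP: 0.0000. Posterior mean: 0.0556.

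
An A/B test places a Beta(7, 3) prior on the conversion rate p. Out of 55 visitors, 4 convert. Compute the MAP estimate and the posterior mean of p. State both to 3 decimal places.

Posterior: Beta(7+4, 3+51) = Beta(11, 54).
Mode = (11−1)/(11+54−2) = 10/63 = 0.159.
Mean = 11/(11+54) = 11/65 = 0.169.
The mean is pulled above the mode by the posterior's right skew.

MAP estimate = 0.159, posterior mean = 0.169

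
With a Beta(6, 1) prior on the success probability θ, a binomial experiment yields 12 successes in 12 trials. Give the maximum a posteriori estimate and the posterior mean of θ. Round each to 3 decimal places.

Posterior: Beta(6+12, 1+0) = Beta(18, 1).
Since β = 1 ≤ 1 and α > 1, the Beta density is monotone increasing on [0,1]; the mode is at 1.
Mean = 18/(18+1) = 0.947.

MAP: 1.000. Posterior mean: 0.947.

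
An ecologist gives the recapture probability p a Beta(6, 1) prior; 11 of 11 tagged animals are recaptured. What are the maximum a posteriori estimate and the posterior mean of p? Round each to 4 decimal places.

Posterior: Beta(6+11, 1+0) = Beta(17, 1).
Since β = 1 ≤ 1 and α > 1, the Beta density is monotone increasing on [0,1]; the mode is at 1.
Mean = 17/(17+1) = 0.9444.

MAP: 1.0000. Posterior mean: 0.9444.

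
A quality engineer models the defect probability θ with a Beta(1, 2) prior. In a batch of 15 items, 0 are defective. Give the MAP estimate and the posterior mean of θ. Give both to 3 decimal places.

Posterior: Beta(1+0, 2+15) = Beta(1, 17).
Since α = 1 ≤ 1 and β > 1, the Beta density is monotone decreasing on [0,1]; the mode is at 0.
Mean = 1/(1+17) = 0.056.
The mean is pulled above the mode by the posterior's right skew.

θ_MAP = 0.000, E[θ|data] = 0.056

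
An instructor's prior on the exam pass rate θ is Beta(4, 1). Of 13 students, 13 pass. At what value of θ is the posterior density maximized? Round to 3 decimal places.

1.000

Posterior: Beta(4+13, 1+0) = Beta(17, 1).
Since β = 1 ≤ 1 and α > 1, the Beta density is monotone increasing on [0,1]; the mode is at 1.
Mean = 17/(17+1) = 0.944.
This is the posterior mode — the MAP estimate.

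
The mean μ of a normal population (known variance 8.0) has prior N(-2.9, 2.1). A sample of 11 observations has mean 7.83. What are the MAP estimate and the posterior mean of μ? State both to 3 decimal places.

μ_MAP = 5.070, E[μ|data] = 5.070

Posterior for μ is Normal. Precision-weighted mean: (1/2.1·-2.9 + 11/8.0·7.83) / (1/2.1 + 11/8.0) = 5.070.
A Normal posterior is symmetric, so mode = mean.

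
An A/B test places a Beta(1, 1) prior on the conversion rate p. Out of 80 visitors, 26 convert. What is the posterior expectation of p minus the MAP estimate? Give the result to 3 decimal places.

0.004

Posterior: Beta(1+26, 1+54) = Beta(27, 55).
Mode = (27−1)/(27+55−2) = 26/80 = 0.325.
With a flat prior the MAP equals the MLE, 26/80.
Mean = 27/(27+55) = 27/82 = 0.329.
Difference = 0.329 − 0.325 = 0.004.
Mean > mode: the posterior has a right tail.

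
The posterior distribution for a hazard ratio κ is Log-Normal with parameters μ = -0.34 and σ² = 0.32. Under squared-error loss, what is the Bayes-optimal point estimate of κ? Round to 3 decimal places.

0.835

Mode = exp(μ − σ²) = exp(-0.66) = 0.517.
Mean = exp(μ + σ²/2) = exp(-0.180) = 0.835.
Squared-error loss ⇒ the optimal estimator is the posterior mean.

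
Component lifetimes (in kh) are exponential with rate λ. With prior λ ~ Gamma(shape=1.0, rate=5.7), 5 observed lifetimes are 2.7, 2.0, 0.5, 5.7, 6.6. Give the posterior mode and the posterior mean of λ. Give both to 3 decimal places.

Σ times = 17.5. Posterior: Gamma(shape = 1.0+5 = 6.0, rate = 5.7+17.5 = 23.2).
Mode = (α−1)/β = 5.0/23.2 = 0.216.
Mean = α/β = 6.0/23.2 = 0.259.

λ_MAP = 0.216, E[λ|data] = 0.259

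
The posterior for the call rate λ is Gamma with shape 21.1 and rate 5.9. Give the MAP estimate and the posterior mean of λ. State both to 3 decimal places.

Mode = (α−1)/β = 20.1/5.9 = 3.407.
Mean = α/β = 21.1/5.9 = 3.576.

λ_MAP = 3.407, E[λ|data] = 3.576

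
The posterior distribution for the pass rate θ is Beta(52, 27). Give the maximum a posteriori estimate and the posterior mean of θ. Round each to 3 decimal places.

θ_MAP = 0.662, E[θ|data] = 0.658

Mode = (52−1)/(52+27−2) = 51/77 = 0.662.
Mean = 52/(52+27) = 52/79 = 0.658.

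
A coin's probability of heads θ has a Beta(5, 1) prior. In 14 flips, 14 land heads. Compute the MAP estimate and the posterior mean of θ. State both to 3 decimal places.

Posterior: Beta(5+14, 1+0) = Beta(19, 1).
Since β = 1 ≤ 1 and α > 1, the Beta density is monotone increasing on [0,1]; the mode is at 1.
Mean = 19/(19+1) = 0.950.

MAP: 1.000. Posterior mean: 0.950.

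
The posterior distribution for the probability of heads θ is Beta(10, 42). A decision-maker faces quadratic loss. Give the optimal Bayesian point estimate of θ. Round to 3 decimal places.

0.192

Mode = (10−1)/(10+42−2) = 9/50 = 0.180.
Mean = 10/(10+42) = 10/52 = 0.192.
Quadratic loss ⇒ the optimal estimator is the posterior mean.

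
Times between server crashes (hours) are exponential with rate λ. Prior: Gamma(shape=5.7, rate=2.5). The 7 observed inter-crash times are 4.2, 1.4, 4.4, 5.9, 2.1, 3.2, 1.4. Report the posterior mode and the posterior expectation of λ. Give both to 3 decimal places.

Σ times = 22.6. Posterior: Gamma(shape = 5.7+7 = 12.7, rate = 2.5+22.6 = 25.1).
Mode = (α−1)/β = 11.7/25.1 = 0.466.
Mean = α/β = 12.7/25.1 = 0.506.

MAP = 0.466, posterior mean = 0.506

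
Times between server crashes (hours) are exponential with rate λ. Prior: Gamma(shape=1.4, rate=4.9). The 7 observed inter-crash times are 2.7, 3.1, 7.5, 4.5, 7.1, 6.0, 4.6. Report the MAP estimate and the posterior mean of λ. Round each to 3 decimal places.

MAP = 0.183, posterior mean = 0.208

Σ times = 35.5. Posterior: Gamma(shape = 1.4+7 = 8.4, rate = 4.9+35.5 = 40.4).
Mode = (α−1)/β = 7.4/40.4 = 0.183.
Mean = α/β = 8.4/40.4 = 0.208.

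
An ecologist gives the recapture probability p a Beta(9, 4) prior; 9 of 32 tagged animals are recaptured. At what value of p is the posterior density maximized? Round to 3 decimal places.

0.395

Posterior: Beta(9+9, 4+23) = Beta(18, 27).
Mode = (18−1)/(18+27−2) = 17/43 = 0.395.
Mean = 18/(18+27) = 18/45 = 0.400.
This is the posterior mode — the MAP estimate.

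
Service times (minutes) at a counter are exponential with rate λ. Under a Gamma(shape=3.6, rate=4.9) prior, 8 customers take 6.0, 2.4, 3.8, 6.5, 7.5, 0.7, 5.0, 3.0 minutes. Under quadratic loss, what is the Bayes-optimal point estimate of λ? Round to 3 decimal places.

Σ times = 34.9. Posterior: Gamma(shape = 3.6+8 = 11.6, rate = 4.9+34.9 = 39.8).
Mode = (α−1)/β = 10.6/39.8 = 0.266.
Mean = α/β = 11.6/39.8 = 0.291.
Quadratic loss ⇒ the optimal estimator is the posterior mean.

0.291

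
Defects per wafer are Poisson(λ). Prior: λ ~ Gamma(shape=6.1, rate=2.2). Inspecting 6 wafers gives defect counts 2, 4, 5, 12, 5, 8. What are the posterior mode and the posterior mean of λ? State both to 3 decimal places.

MAP = 5.012, posterior mean = 5.134

Σ counts = 36. Posterior: Gamma(shape = 6.1+36 = 42.1, rate = 2.2+6 = 8.2).
Mode = (α−1)/β = 41.1/8.2 = 5.012.
Mean = α/β = 42.1/8.2 = 5.134.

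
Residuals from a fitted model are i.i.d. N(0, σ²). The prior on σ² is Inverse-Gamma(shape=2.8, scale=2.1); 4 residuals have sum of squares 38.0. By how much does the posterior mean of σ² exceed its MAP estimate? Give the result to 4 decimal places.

Posterior: Inverse-Gamma(shape = 2.8+4/2 = 4.8, scale = 2.1+38.0/2 = 21.1).
Mode = β/(α+1) = 21.1/5.8 = 3.6379.
Mean = β/(α−1) = 21.1/3.8 = 5.5526.
Difference = 5.5526 − 3.6379 = 1.9147.

1.9147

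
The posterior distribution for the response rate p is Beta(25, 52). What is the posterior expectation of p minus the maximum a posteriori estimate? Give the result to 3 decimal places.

Mode = (25−1)/(25+52−2) = 24/75 = 0.320.
Mean = 25/(25+52) = 25/77 = 0.325.
Difference = 0.325 − 0.320 = 0.005.

0.005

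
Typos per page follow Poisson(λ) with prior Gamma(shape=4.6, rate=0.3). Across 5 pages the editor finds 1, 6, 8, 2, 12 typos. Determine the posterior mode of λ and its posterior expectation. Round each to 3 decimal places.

Σ counts = 29. Posterior: Gamma(shape = 4.6+29 = 33.6, rate = 0.3+5 = 5.3).
Mode = (α−1)/β = 32.6/5.3 = 6.151.
Mean = α/β = 33.6/5.3 = 6.340.
Mean > mode: the posterior has a right tail.

MAP = 6.151; posterior mean = 6.340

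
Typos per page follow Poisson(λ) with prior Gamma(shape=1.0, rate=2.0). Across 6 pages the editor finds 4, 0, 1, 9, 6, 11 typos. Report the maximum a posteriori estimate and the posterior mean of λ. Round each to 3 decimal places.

Σ counts = 31. Posterior: Gamma(shape = 1.0+31 = 32.0, rate = 2.0+6 = 8.0).
Mode = (α−1)/β = 31.0/8.0 = 3.875.
Mean = α/β = 32.0/8.0 = 4.000.

λ_MAP = 3.875, E[λ|data] = 4.000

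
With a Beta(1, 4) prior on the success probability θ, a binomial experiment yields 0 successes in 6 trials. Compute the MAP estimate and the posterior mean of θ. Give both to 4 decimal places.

MAP = 0.0000, posterior mean = 0.0909

Posterior: Beta(1+0, 4+6) = Beta(1, 10).
Since α = 1 ≤ 1 and β > 1, the Beta density is monotone decreasing on [0,1]; the mode is at 0.
Mean = 1/(1+10) = 0.0909.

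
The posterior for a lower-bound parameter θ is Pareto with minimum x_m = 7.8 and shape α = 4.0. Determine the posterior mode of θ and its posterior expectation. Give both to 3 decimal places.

The Pareto density is strictly decreasing on [x_m, ∞), so the mode is x_m = 7.800.
Mean = α·x_m/(α−1) = 4.0·7.8/3.0 = 10.400.

MAP: 7.800. Posterior mean: 10.400.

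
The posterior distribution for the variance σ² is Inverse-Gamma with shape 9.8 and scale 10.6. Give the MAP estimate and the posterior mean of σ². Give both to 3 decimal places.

MAP estimate = 0.981, posterior mean = 1.205

Mode = β/(α+1) = 10.6/10.8 = 0.981.
Mean = β/(α−1) = 10.6/8.8 = 1.205.
The posterior is right-skewed, so the mean exceeds the mode.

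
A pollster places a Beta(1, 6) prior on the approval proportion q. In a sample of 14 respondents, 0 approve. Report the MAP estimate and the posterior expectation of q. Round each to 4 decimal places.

MAP = 0.0000; posterior mean = 0.0476

Posterior: Beta(1+0, 6+14) = Beta(1, 20).
Since α = 1 ≤ 1 and β > 1, the Beta density is monotone decreasing on [0,1]; the mode is at 0.
Mean = 1/(1+20) = 0.0476.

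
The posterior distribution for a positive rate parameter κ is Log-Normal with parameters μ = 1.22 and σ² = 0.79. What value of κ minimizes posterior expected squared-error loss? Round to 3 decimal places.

Mode = exp(μ − σ²) = exp(0.43) = 1.537.
Mean = exp(μ + σ²/2) = exp(1.615) = 5.028.
Squared-error loss ⇒ the optimal estimator is the posterior mean.

5.028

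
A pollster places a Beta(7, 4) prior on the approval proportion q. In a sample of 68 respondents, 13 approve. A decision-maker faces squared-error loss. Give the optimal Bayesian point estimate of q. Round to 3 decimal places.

0.253

Posterior: Beta(7+13, 4+55) = Beta(20, 59).
Mode = (20−1)/(20+59−2) = 19/77 = 0.247.
Mean = 20/(20+59) = 20/79 = 0.253.
Squared-error loss ⇒ the optimal estimator is the posterior mean.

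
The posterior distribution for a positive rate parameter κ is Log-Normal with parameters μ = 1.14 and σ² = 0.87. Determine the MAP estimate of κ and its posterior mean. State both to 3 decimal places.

Mode = exp(μ − σ²) = exp(0.27) = 1.310.
Mean = exp(μ + σ²/2) = exp(1.575) = 4.831.
Right-skewed posterior ⇒ mode < mean.

κ_MAP = 1.310, E[κ|data] = 4.831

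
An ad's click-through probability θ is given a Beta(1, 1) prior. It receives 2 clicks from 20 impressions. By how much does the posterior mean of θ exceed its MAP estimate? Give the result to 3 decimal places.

Posterior: Beta(1+2, 1+18) = Beta(3, 19).
Mode = (3−1)/(3+19−2) = 2/20 = 0.100.
With a flat prior the MAP equals the MLE, 2/20.
Mean = 3/(3+19) = 3/22 = 0.136.
Difference = 0.136 − 0.100 = 0.036.

0.036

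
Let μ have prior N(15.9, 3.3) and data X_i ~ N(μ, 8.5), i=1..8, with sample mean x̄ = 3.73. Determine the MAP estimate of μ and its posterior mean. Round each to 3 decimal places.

Posterior for μ is Normal. Precision-weighted mean: (1/3.3·15.9 + 8/8.5·3.73) / (1/3.3 + 8/8.5) = 6.694.
A Normal posterior is symmetric, so mode = mean.

MAP: 6.694. Posterior mean: 6.694.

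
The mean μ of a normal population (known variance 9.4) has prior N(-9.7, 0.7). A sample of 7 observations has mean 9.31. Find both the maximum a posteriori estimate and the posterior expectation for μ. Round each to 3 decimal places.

μ_MAP = -3.186, E[μ|data] = -3.186

Posterior for μ is Normal. Precision-weighted mean: (1/0.7·-9.7 + 7/9.4·9.31) / (1/0.7 + 7/9.4) = -3.186.
A Normal posterior is symmetric, so mode = mean.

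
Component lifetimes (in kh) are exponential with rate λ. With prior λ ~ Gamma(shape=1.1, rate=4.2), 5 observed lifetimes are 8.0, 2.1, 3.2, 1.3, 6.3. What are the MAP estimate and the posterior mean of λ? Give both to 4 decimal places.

Σ times = 20.9. Posterior: Gamma(shape = 1.1+5 = 6.1, rate = 4.2+20.9 = 25.1).
Mode = (α−1)/β = 5.1/25.1 = 0.2032.
Mean = α/β = 6.1/25.1 = 0.2430.

MAP: 0.2032. Posterior mean: 0.2430.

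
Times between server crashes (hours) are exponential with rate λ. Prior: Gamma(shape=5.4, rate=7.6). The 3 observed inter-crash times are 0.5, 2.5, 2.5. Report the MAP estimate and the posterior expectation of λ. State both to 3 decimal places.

MAP = 0.565; posterior mean = 0.641

Σ times = 5.5. Posterior: Gamma(shape = 5.4+3 = 8.4, rate = 7.6+5.5 = 13.1).
Mode = (α−1)/β = 7.4/13.1 = 0.565.
Mean = α/β = 8.4/13.1 = 0.641.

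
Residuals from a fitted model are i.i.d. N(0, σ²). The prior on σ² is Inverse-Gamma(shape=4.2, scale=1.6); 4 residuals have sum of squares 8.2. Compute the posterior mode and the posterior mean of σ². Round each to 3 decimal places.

posterior mode = 0.792, posterior mean = 1.096

Posterior: Inverse-Gamma(shape = 4.2+4/2 = 6.2, scale = 1.6+8.2/2 = 5.7).
Mode = β/(α+1) = 5.7/7.2 = 0.792.
Mean = β/(α−1) = 5.7/5.2 = 1.096.
The mean is pulled above the mode by the posterior's right skew.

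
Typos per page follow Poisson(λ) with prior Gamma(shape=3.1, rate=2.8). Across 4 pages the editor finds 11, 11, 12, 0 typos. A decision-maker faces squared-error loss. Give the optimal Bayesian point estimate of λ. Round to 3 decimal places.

5.456

Σ counts = 34. Posterior: Gamma(shape = 3.1+34 = 37.1, rate = 2.8+4 = 6.8).
Mode = (α−1)/β = 36.1/6.8 = 5.309.
Mean = α/β = 37.1/6.8 = 5.456.
Squared-error loss ⇒ the optimal estimator is the posterior mean.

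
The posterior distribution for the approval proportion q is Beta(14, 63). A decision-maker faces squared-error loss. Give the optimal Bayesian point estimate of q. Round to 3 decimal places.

Mode = (14−1)/(14+63−2) = 13/75 = 0.173.
Mean = 14/(14+63) = 14/77 = 0.182.
Squared-error loss ⇒ the optimal estimator is the posterior mean.

0.182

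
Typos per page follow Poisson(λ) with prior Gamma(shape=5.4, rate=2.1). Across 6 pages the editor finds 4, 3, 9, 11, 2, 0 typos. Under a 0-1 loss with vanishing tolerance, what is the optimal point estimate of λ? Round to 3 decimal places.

Σ counts = 29. Posterior: Gamma(shape = 5.4+29 = 34.4, rate = 2.1+6 = 8.1).
Mode = (α−1)/β = 33.4/8.1 = 4.123.
Mean = α/β = 34.4/8.1 = 4.247.
This is the posterior mode — the MAP estimate.

4.123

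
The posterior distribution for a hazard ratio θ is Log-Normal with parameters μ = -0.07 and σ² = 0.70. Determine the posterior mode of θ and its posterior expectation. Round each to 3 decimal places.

MAP: 0.463. Posterior mean: 1.323.

Mode = exp(μ − σ²) = exp(-0.77) = 0.463.
Mean = exp(μ + σ²/2) = exp(0.280) = 1.323.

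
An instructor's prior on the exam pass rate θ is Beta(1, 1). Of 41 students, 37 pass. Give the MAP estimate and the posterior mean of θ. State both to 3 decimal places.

MAP = 0.902; posterior mean = 0.884

Posterior: Beta(1+37, 1+4) = Beta(38, 5).
Mode = (38−1)/(38+5−2) = 37/41 = 0.902.
With a flat prior the MAP equals the MLE, 37/41.
Mean = 38/(38+5) = 38/43 = 0.884.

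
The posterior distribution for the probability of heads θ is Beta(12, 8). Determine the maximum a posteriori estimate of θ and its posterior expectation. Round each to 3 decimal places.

θ_MAP = 0.611, E[θ|data] = 0.600

Mode = (12−1)/(12+8−2) = 11/18 = 0.611.
Mean = 12/(12+8) = 12/20 = 0.600.
The mean is pulled below the mode by the posterior's left skew.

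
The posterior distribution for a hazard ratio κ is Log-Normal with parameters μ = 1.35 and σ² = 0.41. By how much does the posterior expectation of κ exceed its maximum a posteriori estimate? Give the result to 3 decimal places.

2.175

Mode = exp(μ − σ²) = exp(0.94) = 2.560.
Mean = exp(μ + σ²/2) = exp(1.555) = 4.735.
Difference = 4.735 − 2.560 = 2.175.
Mean > mode: the posterior has a right tail.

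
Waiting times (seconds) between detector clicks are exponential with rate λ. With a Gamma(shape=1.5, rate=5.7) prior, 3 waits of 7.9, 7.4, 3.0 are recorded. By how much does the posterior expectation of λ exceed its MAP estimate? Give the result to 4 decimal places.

Σ times = 18.3. Posterior: Gamma(shape = 1.5+3 = 4.5, rate = 5.7+18.3 = 24.0).
Mode = (α−1)/β = 3.5/24.0 = 0.1458.
Mean = α/β = 4.5/24.0 = 0.1875.
Difference = 0.1875 − 0.1458 = 0.0417.
The posterior is right-skewed, so the mean exceeds the mode.

0.0417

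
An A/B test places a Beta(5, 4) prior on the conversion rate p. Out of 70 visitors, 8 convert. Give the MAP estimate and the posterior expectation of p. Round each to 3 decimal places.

MAP: 0.156. Posterior mean: 0.165.

Posterior: Beta(5+8, 4+62) = Beta(13, 66).
Mode = (13−1)/(13+66−2) = 12/77 = 0.156.
Mean = 13/(13+66) = 13/79 = 0.165.
The posterior is right-skewed, so the mean exceeds the mode.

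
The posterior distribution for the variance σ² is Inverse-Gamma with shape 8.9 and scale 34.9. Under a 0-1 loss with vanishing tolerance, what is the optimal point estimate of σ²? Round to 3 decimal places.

Mode = β/(α+1) = 34.9/9.9 = 3.525.
Mean = β/(α−1) = 34.9/7.9 = 4.418.
This is the posterior mode — the MAP estimate.

3.525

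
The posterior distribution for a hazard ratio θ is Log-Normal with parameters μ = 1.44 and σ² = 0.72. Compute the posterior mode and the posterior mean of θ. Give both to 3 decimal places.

Mode = exp(μ − σ²) = exp(0.72) = 2.054.
Mean = exp(μ + σ²/2) = exp(1.800) = 6.050.

MAP: 2.054. Posterior mean: 6.050.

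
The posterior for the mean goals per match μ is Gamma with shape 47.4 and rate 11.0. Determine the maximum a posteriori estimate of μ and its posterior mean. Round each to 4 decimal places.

Mode = (α−1)/β = 46.4/11.0 = 4.2182.
Mean = α/β = 47.4/11.0 = 4.3091.
The mean is pulled above the mode by the posterior's right skew.

maximum a posteriori estimate = 4.2182, posterior mean = 4.3091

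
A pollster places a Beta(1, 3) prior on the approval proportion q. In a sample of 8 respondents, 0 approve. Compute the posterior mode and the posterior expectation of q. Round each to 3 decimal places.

MAP: 0.000. Posterior mean: 0.083.

Posterior: Beta(1+0, 3+8) = Beta(1, 11).
Since α = 1 ≤ 1 and β > 1, the Beta density is monotone decreasing on [0,1]; the mode is at 0.
Mean = 1/(1+11) = 0.083.
The mean is pulled above the mode by the posterior's right skew.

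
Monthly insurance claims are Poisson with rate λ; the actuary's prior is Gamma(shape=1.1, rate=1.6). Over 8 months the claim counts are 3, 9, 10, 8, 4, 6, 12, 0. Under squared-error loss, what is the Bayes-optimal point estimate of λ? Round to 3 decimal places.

Σ counts = 52. Posterior: Gamma(shape = 1.1+52 = 53.1, rate = 1.6+8 = 9.6).
Mode = (α−1)/β = 52.1/9.6 = 5.427.
Mean = α/β = 53.1/9.6 = 5.531.
Squared-error loss ⇒ the optimal estimator is the posterior mean.

5.531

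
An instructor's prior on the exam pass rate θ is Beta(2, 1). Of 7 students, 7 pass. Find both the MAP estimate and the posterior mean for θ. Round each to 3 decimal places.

MAP: 1.000. Posterior mean: 0.900.

Posterior: Beta(2+7, 1+0) = Beta(9, 1).
Since β = 1 ≤ 1 and α > 1, the Beta density is monotone increasing on [0,1]; the mode is at 1.
Mean = 9/(9+1) = 0.900.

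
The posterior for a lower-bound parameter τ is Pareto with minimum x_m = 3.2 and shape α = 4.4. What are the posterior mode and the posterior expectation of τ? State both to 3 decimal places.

τ_MAP = 3.200, E[τ|data] = 4.141

The Pareto density is strictly decreasing on [x_m, ∞), so the mode is x_m = 3.200.
Mean = α·x_m/(α−1) = 4.4·3.2/3.4 = 4.141.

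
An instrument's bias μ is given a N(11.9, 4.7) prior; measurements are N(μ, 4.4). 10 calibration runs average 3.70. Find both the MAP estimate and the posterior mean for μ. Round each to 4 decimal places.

MAP estimate = 4.4019, posterior mean = 4.4019

Posterior for μ is Normal. Precision-weighted mean: (1/4.7·11.9 + 10/4.4·3.70) / (1/4.7 + 10/4.4) = 4.4019.
A Normal posterior is symmetric, so mode = mean.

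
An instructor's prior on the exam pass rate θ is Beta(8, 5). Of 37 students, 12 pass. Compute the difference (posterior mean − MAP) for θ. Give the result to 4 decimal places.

0.0042

Posterior: Beta(8+12, 5+25) = Beta(20, 30).
Mode = (20−1)/(20+30−2) = 19/48 = 0.3958.
Mean = 20/(20+30) = 20/50 = 0.4000.
Difference = 0.4000 − 0.3958 = 0.0042.
The mean is pulled above the mode by the posterior's right skew.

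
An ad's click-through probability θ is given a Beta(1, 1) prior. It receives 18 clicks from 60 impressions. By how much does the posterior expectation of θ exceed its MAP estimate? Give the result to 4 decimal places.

0.0065

Posterior: Beta(1+18, 1+42) = Beta(19, 43).
Mode = (19−1)/(19+43−2) = 18/60 = 0.3000.
With a flat prior the MAP equals the MLE, 18/60.
Mean = 19/(19+43) = 19/62 = 0.3065.
Difference = 0.3065 − 0.3000 = 0.0065.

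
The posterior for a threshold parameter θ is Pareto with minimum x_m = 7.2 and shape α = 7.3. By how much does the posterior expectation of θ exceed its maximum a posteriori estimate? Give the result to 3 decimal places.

1.143

The Pareto density is strictly decreasing on [x_m, ∞), so the mode is x_m = 7.200.
Mean = α·x_m/(α−1) = 7.3·7.2/6.3 = 8.343.
Difference = 8.343 − 7.200 = 1.143.
The posterior is right-skewed, so the mean exceeds the mode.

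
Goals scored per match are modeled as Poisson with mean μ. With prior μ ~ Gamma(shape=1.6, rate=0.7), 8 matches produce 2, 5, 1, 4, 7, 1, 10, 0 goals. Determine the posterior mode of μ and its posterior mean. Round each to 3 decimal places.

μ_MAP = 3.517, E[μ|data] = 3.632

Σ counts = 30. Posterior: Gamma(shape = 1.6+30 = 31.6, rate = 0.7+8 = 8.7).
Mode = (α−1)/β = 30.6/8.7 = 3.517.
Mean = α/β = 31.6/8.7 = 3.632.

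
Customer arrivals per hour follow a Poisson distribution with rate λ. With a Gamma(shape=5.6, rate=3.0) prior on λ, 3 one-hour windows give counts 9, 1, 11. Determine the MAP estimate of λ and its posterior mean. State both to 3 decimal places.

MAP = 4.267; posterior mean = 4.433

Σ counts = 21. Posterior: Gamma(shape = 5.6+21 = 26.6, rate = 3.0+3 = 6.0).
Mode = (α−1)/β = 25.6/6.0 = 4.267.
Mean = α/β = 26.6/6.0 = 4.433.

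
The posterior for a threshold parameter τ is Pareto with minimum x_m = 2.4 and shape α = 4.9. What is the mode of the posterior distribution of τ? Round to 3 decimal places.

2.400

The Pareto density is strictly decreasing on [x_m, ∞), so the mode is x_m = 2.400.
Mean = α·x_m/(α−1) = 4.9·2.4/3.9 = 3.015.
This is the posterior mode — the MAP estimate.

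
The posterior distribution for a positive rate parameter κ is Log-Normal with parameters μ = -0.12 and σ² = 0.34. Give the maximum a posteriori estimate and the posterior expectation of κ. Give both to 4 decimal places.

Mode = exp(μ − σ²) = exp(-0.46) = 0.6313.
Mean = exp(μ + σ²/2) = exp(0.050) = 1.0513.

MAP = 0.6313; posterior mean = 1.0513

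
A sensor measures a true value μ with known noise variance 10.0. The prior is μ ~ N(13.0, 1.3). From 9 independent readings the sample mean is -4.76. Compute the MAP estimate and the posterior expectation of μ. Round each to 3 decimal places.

MAP: 3.424. Posterior mean: 3.424.

Posterior for μ is Normal. Precision-weighted mean: (1/1.3·13.0 + 9/10.0·-4.76) / (1/1.3 + 9/10.0) = 3.424.
A Normal posterior is symmetric, so mode = mean.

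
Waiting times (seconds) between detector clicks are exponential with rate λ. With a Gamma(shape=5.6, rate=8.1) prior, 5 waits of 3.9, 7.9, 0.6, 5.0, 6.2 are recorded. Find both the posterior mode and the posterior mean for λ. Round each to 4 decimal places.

posterior mode = 0.3028, posterior mean = 0.3344

Σ times = 23.6. Posterior: Gamma(shape = 5.6+5 = 10.6, rate = 8.1+23.6 = 31.7).
Mode = (α−1)/β = 9.6/31.7 = 0.3028.
Mean = α/β = 10.6/31.7 = 0.3344.
Mean > mode: the posterior has a right tail.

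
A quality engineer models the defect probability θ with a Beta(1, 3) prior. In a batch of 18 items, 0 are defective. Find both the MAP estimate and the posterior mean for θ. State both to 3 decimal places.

MAP = 0.000, posterior mean = 0.045

Posterior: Beta(1+0, 3+18) = Beta(1, 21).
Since α = 1 ≤ 1 and β > 1, the Beta density is monotone decreasing on [0,1]; the mode is at 0.
Mean = 1/(1+21) = 0.045.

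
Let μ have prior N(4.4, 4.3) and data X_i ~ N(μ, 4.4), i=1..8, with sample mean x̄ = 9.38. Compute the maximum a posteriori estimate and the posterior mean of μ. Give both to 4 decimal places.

Posterior for μ is Normal. Precision-weighted mean: (1/4.3·4.4 + 8/4.4·9.38) / (1/4.3 + 8/4.4) = 8.8153.
A Normal posterior is symmetric, so mode = mean.

maximum a posteriori estimate = 8.8153, posterior mean = 8.8153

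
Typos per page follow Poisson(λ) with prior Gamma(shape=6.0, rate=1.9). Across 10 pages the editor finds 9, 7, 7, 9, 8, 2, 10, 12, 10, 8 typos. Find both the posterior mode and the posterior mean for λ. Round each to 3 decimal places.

MAP: 7.311. Posterior mean: 7.395.

Σ counts = 82. Posterior: Gamma(shape = 6.0+82 = 88.0, rate = 1.9+10 = 11.9).
Mode = (α−1)/β = 87.0/11.9 = 7.311.
Mean = α/β = 88.0/11.9 = 7.395.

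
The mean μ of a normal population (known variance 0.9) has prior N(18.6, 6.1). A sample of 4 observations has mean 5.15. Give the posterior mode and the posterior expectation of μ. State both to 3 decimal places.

Posterior for μ is Normal. Precision-weighted mean: (1/6.1·18.6 + 4/0.9·5.15) / (1/6.1 + 4/0.9) = 5.628.
A Normal posterior is symmetric, so mode = mean.

MAP: 5.628. Posterior mean: 5.628.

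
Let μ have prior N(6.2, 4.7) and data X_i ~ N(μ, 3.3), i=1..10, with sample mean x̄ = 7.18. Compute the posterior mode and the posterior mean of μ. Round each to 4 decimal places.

posterior mode = 7.1157, posterior mean = 7.1157

Posterior for μ is Normal. Precision-weighted mean: (1/4.7·6.2 + 10/3.3·7.18) / (1/4.7 + 10/3.3) = 7.1157.
A Normal posterior is symmetric, so mode = mean.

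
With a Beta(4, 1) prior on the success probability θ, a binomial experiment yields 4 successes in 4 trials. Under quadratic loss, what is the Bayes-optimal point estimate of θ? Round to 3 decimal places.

0.889

Posterior: Beta(4+4, 1+0) = Beta(8, 1).
Since β = 1 ≤ 1 and α > 1, the Beta density is monotone increasing on [0,1]; the mode is at 1.
Mean = 8/(8+1) = 0.889.
Quadratic loss ⇒ the optimal estimator is the posterior mean.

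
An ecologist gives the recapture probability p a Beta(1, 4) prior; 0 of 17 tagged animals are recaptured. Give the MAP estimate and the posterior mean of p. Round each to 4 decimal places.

MAP: 0.0000. Posterior mean: 0.0455.

Posterior: Beta(1+0, 4+17) = Beta(1, 21).
Since α = 1 ≤ 1 and β > 1, the Beta density is monotone decreasing on [0,1]; the mode is at 0.
Mean = 1/(1+21) = 0.0455.
Right-skewed posterior ⇒ mode < mean.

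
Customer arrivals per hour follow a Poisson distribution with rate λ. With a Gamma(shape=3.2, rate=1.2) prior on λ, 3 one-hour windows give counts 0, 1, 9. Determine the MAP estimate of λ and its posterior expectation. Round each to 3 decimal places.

λ_MAP = 2.905, E[λ|data] = 3.143

Σ counts = 10. Posterior: Gamma(shape = 3.2+10 = 13.2, rate = 1.2+3 = 4.2).
Mode = (α−1)/β = 12.2/4.2 = 2.905.
Mean = α/β = 13.2/4.2 = 3.143.
The mean is pulled above the mode by the posterior's right skew.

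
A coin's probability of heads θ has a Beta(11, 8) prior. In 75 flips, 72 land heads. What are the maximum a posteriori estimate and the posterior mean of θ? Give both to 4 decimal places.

Posterior: Beta(11+72, 8+3) = Beta(83, 11).
Mode = (83−1)/(83+11−2) = 82/92 = 0.8913.
Mean = 83/(83+11) = 83/94 = 0.8830.
Mode > mean: the posterior has a left tail.

MAP: 0.8913. Posterior mean: 0.8830.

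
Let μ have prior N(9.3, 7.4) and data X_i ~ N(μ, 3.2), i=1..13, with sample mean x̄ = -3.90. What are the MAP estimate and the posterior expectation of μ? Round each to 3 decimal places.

Posterior for μ is Normal. Precision-weighted mean: (1/7.4·9.3 + 13/3.2·-3.90) / (1/7.4 + 13/3.2) = -3.475.
A Normal posterior is symmetric, so mode = mean.

MAP: -3.475. Posterior mean: -3.475.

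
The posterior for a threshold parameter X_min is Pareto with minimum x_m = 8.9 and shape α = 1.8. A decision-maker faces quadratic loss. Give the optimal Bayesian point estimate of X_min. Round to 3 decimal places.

20.025

The Pareto density is strictly decreasing on [x_m, ∞), so the mode is x_m = 8.900.
Mean = α·x_m/(α−1) = 1.8·8.9/0.8 = 20.025.
Quadratic loss ⇒ the optimal estimator is the posterior mean.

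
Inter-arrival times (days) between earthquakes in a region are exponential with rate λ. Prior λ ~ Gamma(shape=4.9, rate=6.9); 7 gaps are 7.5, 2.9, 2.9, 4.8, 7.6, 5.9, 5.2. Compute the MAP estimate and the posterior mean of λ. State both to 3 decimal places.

Σ times = 36.8. Posterior: Gamma(shape = 4.9+7 = 11.9, rate = 6.9+36.8 = 43.7).
Mode = (α−1)/β = 10.9/43.7 = 0.249.
Mean = α/β = 11.9/43.7 = 0.272.
Mean > mode: the posterior has a right tail.

MAP estimate = 0.249, posterior mean = 0.272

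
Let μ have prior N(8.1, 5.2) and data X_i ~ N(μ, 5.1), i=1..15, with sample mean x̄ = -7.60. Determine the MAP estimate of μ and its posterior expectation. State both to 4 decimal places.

Posterior for μ is Normal. Precision-weighted mean: (1/5.2·8.1 + 15/5.1·-7.60) / (1/5.2 + 15/5.1) = -6.6365.
A Normal posterior is symmetric, so mode = mean.

MAP = -6.6365, posterior mean = -6.6365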